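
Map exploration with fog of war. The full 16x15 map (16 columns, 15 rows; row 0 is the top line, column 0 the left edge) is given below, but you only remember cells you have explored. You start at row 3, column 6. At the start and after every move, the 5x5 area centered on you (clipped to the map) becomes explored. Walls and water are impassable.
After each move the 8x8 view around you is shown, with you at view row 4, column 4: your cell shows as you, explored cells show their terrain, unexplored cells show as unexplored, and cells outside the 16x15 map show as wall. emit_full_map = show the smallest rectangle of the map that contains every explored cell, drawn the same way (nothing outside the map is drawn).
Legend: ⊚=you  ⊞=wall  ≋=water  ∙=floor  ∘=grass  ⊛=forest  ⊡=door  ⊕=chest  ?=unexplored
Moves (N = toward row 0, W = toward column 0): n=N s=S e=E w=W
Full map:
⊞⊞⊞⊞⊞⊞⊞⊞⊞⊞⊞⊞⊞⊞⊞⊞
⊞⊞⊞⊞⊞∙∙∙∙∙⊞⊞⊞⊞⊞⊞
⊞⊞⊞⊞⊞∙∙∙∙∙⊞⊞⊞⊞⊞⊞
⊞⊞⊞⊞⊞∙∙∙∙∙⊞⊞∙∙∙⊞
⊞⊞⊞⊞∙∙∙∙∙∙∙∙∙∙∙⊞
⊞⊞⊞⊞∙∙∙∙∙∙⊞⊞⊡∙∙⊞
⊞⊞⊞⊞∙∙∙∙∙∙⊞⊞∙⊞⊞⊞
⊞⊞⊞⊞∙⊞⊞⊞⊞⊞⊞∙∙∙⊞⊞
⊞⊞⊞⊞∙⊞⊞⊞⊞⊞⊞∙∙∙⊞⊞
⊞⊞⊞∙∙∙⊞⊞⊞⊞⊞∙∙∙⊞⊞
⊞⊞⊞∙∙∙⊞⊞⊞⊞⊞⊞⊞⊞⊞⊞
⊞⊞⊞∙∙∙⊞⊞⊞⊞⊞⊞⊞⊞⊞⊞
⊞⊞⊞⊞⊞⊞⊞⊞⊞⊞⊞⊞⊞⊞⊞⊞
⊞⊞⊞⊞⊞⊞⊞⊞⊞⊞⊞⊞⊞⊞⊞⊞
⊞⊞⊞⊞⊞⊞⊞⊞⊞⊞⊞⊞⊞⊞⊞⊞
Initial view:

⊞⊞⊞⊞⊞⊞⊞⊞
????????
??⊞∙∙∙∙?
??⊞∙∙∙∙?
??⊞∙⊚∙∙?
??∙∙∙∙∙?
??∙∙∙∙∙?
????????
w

⊞⊞⊞⊞⊞⊞⊞⊞
????????
??⊞⊞∙∙∙∙
??⊞⊞∙∙∙∙
??⊞⊞⊚∙∙∙
??⊞∙∙∙∙∙
??⊞∙∙∙∙∙
????????

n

⊞⊞⊞⊞⊞⊞⊞⊞
⊞⊞⊞⊞⊞⊞⊞⊞
??⊞⊞⊞⊞⊞?
??⊞⊞∙∙∙∙
??⊞⊞⊚∙∙∙
??⊞⊞∙∙∙∙
??⊞∙∙∙∙∙
??⊞∙∙∙∙∙

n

⊞⊞⊞⊞⊞⊞⊞⊞
⊞⊞⊞⊞⊞⊞⊞⊞
⊞⊞⊞⊞⊞⊞⊞⊞
??⊞⊞⊞⊞⊞?
??⊞⊞⊚∙∙∙
??⊞⊞∙∙∙∙
??⊞⊞∙∙∙∙
??⊞∙∙∙∙∙

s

⊞⊞⊞⊞⊞⊞⊞⊞
⊞⊞⊞⊞⊞⊞⊞⊞
??⊞⊞⊞⊞⊞?
??⊞⊞∙∙∙∙
??⊞⊞⊚∙∙∙
??⊞⊞∙∙∙∙
??⊞∙∙∙∙∙
??⊞∙∙∙∙∙

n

⊞⊞⊞⊞⊞⊞⊞⊞
⊞⊞⊞⊞⊞⊞⊞⊞
⊞⊞⊞⊞⊞⊞⊞⊞
??⊞⊞⊞⊞⊞?
??⊞⊞⊚∙∙∙
??⊞⊞∙∙∙∙
??⊞⊞∙∙∙∙
??⊞∙∙∙∙∙

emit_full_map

⊞⊞⊞⊞⊞?
⊞⊞⊚∙∙∙
⊞⊞∙∙∙∙
⊞⊞∙∙∙∙
⊞∙∙∙∙∙
⊞∙∙∙∙∙


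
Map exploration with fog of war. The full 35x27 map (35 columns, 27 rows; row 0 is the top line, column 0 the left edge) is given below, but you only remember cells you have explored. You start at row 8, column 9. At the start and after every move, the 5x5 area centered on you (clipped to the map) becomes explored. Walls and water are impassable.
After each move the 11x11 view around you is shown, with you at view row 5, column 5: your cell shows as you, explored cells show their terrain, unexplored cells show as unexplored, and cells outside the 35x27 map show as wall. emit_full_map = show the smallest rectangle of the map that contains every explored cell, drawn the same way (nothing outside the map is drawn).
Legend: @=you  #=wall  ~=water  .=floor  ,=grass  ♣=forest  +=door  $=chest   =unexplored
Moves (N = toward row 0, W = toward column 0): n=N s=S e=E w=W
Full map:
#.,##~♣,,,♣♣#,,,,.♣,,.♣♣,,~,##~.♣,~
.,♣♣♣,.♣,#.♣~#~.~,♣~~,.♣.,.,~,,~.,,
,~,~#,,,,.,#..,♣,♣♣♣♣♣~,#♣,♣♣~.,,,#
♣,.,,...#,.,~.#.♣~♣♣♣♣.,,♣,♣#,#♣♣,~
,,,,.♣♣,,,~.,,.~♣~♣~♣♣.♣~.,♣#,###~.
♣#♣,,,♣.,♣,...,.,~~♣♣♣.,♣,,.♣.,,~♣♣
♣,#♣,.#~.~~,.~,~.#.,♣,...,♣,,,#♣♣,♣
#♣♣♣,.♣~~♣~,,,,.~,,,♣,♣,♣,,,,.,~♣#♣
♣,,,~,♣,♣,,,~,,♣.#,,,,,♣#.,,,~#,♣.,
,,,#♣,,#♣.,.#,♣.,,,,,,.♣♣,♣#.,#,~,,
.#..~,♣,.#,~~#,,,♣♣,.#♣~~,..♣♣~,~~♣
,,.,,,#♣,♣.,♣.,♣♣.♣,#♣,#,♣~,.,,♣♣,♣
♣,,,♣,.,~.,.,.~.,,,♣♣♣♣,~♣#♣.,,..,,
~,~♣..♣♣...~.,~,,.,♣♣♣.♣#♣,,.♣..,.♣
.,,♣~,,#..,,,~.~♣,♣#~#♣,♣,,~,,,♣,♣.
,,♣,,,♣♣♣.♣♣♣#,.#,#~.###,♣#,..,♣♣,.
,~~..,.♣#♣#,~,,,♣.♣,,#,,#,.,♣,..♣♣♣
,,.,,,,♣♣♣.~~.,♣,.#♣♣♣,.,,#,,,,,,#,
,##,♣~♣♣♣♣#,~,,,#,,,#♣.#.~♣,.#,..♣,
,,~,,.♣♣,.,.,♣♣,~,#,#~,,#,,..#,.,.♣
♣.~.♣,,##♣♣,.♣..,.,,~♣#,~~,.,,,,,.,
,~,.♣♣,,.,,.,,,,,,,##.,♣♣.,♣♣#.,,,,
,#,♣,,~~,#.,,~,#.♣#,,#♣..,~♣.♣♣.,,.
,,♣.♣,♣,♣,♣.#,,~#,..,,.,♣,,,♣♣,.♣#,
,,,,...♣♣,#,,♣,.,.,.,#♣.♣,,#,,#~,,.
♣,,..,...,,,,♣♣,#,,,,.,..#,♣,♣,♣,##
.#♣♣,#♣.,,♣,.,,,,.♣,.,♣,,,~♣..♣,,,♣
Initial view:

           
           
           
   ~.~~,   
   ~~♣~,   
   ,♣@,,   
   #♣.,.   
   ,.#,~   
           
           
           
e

           
           
           
  ~.~~,.   
  ~~♣~,,   
  ,♣,@,~   
  #♣.,.#   
  ,.#,~~   
           
           
           

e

           
           
           
 ~.~~,.~   
 ~~♣~,,,   
 ,♣,,@~,   
 #♣.,.#,   
 ,.#,~~#   
           
           
           

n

           
           
           
   ♣,...   
 ~.~~,.~   
 ~~♣~@,,   
 ,♣,,,~,   
 #♣.,.#,   
 ,.#,~~#   
           
           

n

           
           
           
   ,~.,,   
   ♣,...   
 ~.~~@.~   
 ~~♣~,,,   
 ,♣,,,~,   
 #♣.,.#,   
 ,.#,~~#   
           

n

           
           
           
   ,.,~.   
   ,~.,,   
   ♣,@..   
 ~.~~,.~   
 ~~♣~,,,   
 ,♣,,,~,   
 #♣.,.#,   
 ,.#,~~#   

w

           
           
           
   #,.,~.  
   ,,~.,,  
   ,♣@...  
  ~.~~,.~  
  ~~♣~,,,  
  ,♣,,,~,  
  #♣.,.#,  
  ,.#,~~#  

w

           
           
           
   .#,.,~. 
   ,,,~.,, 
   .,@,... 
   ~.~~,.~ 
   ~~♣~,,, 
   ,♣,,,~, 
   #♣.,.#, 
   ,.#,~~# 

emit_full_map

.#,.,~.
,,,~.,,
.,@,...
~.~~,.~
~~♣~,,,
,♣,,,~,
#♣.,.#,
,.#,~~#

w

           
           
           
   ..#,.,~.
   ♣,,,~.,,
   ♣.@♣,...
   #~.~~,.~
   ♣~~♣~,,,
    ,♣,,,~,
    #♣.,.#,
    ,.#,~~#

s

           
           
   ..#,.,~.
   ♣,,,~.,,
   ♣.,♣,...
   #~@~~,.~
   ♣~~♣~,,,
   ♣,♣,,,~,
    #♣.,.#,
    ,.#,~~#
           

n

           
           
           
   ..#,.,~.
   ♣,,,~.,,
   ♣.@♣,...
   #~.~~,.~
   ♣~~♣~,,,
   ♣,♣,,,~,
    #♣.,.#,
    ,.#,~~#

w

           
           
           
   ...#,.,~
   ♣♣,,,~.,
   ,♣@,♣,..
   .#~.~~,.
   .♣~~♣~,,
    ♣,♣,,,~
     #♣.,.#
     ,.#,~~

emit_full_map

...#,.,~.
♣♣,,,~.,,
,♣@,♣,...
.#~.~~,.~
.♣~~♣~,,,
 ♣,♣,,,~,
  #♣.,.#,
  ,.#,~~#

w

           
           
           
   ,...#,.,
   .♣♣,,,~.
   ,,@.,♣,.
   ,.#~.~~,
   ,.♣~~♣~,
     ♣,♣,,,
      #♣.,.
      ,.#,~

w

           
           
           
   ,,...#,.
   ,.♣♣,,,~
   ,,@♣.,♣,
   ♣,.#~.~~
   ♣,.♣~~♣~
      ♣,♣,,
       #♣.,
       ,.#,

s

           
           
   ,,...#,.
   ,.♣♣,,,~
   ,,,♣.,♣,
   ♣,@#~.~~
   ♣,.♣~~♣~
   ,~,♣,♣,,
       #♣.,
       ,.#,
           

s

           
   ,,...#,.
   ,.♣♣,,,~
   ,,,♣.,♣,
   ♣,.#~.~~
   ♣,@♣~~♣~
   ,~,♣,♣,,
   #♣,,#♣.,
       ,.#,
           
           

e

           
  ,,...#,.,
  ,.♣♣,,,~.
  ,,,♣.,♣,.
  ♣,.#~.~~,
  ♣,.@~~♣~,
  ,~,♣,♣,,,
  #♣,,#♣.,.
      ,.#,~
           
           

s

  ,,...#,.,
  ,.♣♣,,,~.
  ,,,♣.,♣,.
  ♣,.#~.~~,
  ♣,.♣~~♣~,
  ,~,@,♣,,,
  #♣,,#♣.,.
   ~,♣,.#,~
           
           
           

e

 ,,...#,.,~
 ,.♣♣,,,~.,
 ,,,♣.,♣,..
 ♣,.#~.~~,.
 ♣,.♣~~♣~,,
 ,~,♣@♣,,,~
 #♣,,#♣.,.#
  ~,♣,.#,~~
           
           
           

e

,,...#,.,~.
,.♣♣,,,~.,,
,,,♣.,♣,...
♣,.#~.~~,.~
♣,.♣~~♣~,,,
,~,♣,@,,,~,
#♣,,#♣.,.#,
 ~,♣,.#,~~#
           
           
           

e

,...#,.,~. 
.♣♣,,,~.,, 
,,♣.,♣,... 
,.#~.~~,.~ 
,.♣~~♣~,,, 
~,♣,♣@,,~, 
♣,,#♣.,.#, 
~,♣,.#,~~# 
           
           
           

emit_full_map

,,...#,.,~.
,.♣♣,,,~.,,
,,,♣.,♣,...
♣,.#~.~~,.~
♣,.♣~~♣~,,,
,~,♣,♣@,,~,
#♣,,#♣.,.#,
 ~,♣,.#,~~#

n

           
,...#,.,~. 
.♣♣,,,~.,, 
,,♣.,♣,... 
,.#~.~~,.~ 
,.♣~~@~,,, 
~,♣,♣,,,~, 
♣,,#♣.,.#, 
~,♣,.#,~~# 
           
           

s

,...#,.,~. 
.♣♣,,,~.,, 
,,♣.,♣,... 
,.#~.~~,.~ 
,.♣~~♣~,,, 
~,♣,♣@,,~, 
♣,,#♣.,.#, 
~,♣,.#,~~# 
           
           
           

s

.♣♣,,,~.,, 
,,♣.,♣,... 
,.#~.~~,.~ 
,.♣~~♣~,,, 
~,♣,♣,,,~, 
♣,,#♣@,.#, 
~,♣,.#,~~# 
   ♣,♣.,   
           
           
           

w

,.♣♣,,,~.,,
,,,♣.,♣,...
♣,.#~.~~,.~
♣,.♣~~♣~,,,
,~,♣,♣,,,~,
#♣,,#@.,.#,
 ~,♣,.#,~~#
   #♣,♣.,  
           
           
           

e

.♣♣,,,~.,, 
,,♣.,♣,... 
,.#~.~~,.~ 
,.♣~~♣~,,, 
~,♣,♣,,,~, 
♣,,#♣@,.#, 
~,♣,.#,~~# 
  #♣,♣.,   
           
           
           

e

♣♣,,,~.,,  
,♣.,♣,...  
.#~.~~,.~  
.♣~~♣~,,,  
,♣,♣,,,~,  
,,#♣.@.#,  
,♣,.#,~~#  
 #♣,♣.,♣   
           
           
           

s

,♣.,♣,...  
.#~.~~,.~  
.♣~~♣~,,,  
,♣,♣,,,~,  
,,#♣.,.#,  
,♣,.#@~~#  
 #♣,♣.,♣   
   ~.,.,   
           
           
           

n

♣♣,,,~.,,  
,♣.,♣,...  
.#~.~~,.~  
.♣~~♣~,,,  
,♣,♣,,,~,  
,,#♣.@.#,  
,♣,.#,~~#  
 #♣,♣.,♣   
   ~.,.,   
           
           

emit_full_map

,,...#,.,~.
,.♣♣,,,~.,,
,,,♣.,♣,...
♣,.#~.~~,.~
♣,.♣~~♣~,,,
,~,♣,♣,,,~,
#♣,,#♣.@.#,
 ~,♣,.#,~~#
   #♣,♣.,♣ 
     ~.,., 


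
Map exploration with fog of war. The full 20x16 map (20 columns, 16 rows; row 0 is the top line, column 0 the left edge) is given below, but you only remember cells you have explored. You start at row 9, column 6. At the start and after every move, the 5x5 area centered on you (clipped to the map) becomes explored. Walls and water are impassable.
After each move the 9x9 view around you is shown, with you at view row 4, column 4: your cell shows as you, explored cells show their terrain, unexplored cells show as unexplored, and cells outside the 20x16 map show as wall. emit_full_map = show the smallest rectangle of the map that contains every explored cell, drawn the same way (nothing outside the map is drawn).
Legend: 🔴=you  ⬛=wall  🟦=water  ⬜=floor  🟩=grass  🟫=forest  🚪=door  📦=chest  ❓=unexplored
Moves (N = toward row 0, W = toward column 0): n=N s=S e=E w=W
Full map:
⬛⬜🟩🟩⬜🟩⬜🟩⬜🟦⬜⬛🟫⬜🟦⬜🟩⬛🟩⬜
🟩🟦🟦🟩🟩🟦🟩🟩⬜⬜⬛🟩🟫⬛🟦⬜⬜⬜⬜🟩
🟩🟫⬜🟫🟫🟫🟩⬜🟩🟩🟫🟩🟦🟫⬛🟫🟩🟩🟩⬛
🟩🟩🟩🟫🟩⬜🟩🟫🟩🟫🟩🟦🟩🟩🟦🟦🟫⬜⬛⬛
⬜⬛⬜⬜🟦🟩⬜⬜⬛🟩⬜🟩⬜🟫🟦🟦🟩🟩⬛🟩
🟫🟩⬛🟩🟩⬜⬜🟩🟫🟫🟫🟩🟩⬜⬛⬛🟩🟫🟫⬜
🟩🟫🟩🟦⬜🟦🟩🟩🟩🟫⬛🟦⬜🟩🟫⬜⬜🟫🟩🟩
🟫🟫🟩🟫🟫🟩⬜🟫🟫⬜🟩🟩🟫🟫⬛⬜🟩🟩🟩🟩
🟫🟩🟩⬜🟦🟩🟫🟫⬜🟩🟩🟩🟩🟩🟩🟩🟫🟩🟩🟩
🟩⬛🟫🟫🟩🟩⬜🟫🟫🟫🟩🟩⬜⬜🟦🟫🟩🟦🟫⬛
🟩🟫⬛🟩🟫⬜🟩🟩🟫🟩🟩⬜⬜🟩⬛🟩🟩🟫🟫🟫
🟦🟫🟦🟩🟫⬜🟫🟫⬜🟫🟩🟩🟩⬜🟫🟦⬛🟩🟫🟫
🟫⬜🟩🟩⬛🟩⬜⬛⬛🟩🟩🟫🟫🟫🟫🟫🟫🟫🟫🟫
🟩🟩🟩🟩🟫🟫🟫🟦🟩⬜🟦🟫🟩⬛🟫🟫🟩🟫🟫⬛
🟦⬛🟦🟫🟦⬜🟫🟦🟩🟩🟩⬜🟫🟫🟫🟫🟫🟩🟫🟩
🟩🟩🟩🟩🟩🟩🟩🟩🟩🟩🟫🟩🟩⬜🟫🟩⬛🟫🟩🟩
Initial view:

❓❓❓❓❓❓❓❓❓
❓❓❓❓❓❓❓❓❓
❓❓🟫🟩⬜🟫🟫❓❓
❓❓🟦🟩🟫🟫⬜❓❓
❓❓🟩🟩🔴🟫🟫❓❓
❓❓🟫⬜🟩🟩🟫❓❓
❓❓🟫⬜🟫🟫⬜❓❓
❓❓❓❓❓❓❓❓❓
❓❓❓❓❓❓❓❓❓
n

❓❓❓❓❓❓❓❓❓
❓❓❓❓❓❓❓❓❓
❓❓⬜🟦🟩🟩🟩❓❓
❓❓🟫🟩⬜🟫🟫❓❓
❓❓🟦🟩🔴🟫⬜❓❓
❓❓🟩🟩⬜🟫🟫❓❓
❓❓🟫⬜🟩🟩🟫❓❓
❓❓🟫⬜🟫🟫⬜❓❓
❓❓❓❓❓❓❓❓❓

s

❓❓❓❓❓❓❓❓❓
❓❓⬜🟦🟩🟩🟩❓❓
❓❓🟫🟩⬜🟫🟫❓❓
❓❓🟦🟩🟫🟫⬜❓❓
❓❓🟩🟩🔴🟫🟫❓❓
❓❓🟫⬜🟩🟩🟫❓❓
❓❓🟫⬜🟫🟫⬜❓❓
❓❓❓❓❓❓❓❓❓
❓❓❓❓❓❓❓❓❓

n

❓❓❓❓❓❓❓❓❓
❓❓❓❓❓❓❓❓❓
❓❓⬜🟦🟩🟩🟩❓❓
❓❓🟫🟩⬜🟫🟫❓❓
❓❓🟦🟩🔴🟫⬜❓❓
❓❓🟩🟩⬜🟫🟫❓❓
❓❓🟫⬜🟩🟩🟫❓❓
❓❓🟫⬜🟫🟫⬜❓❓
❓❓❓❓❓❓❓❓❓

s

❓❓❓❓❓❓❓❓❓
❓❓⬜🟦🟩🟩🟩❓❓
❓❓🟫🟩⬜🟫🟫❓❓
❓❓🟦🟩🟫🟫⬜❓❓
❓❓🟩🟩🔴🟫🟫❓❓
❓❓🟫⬜🟩🟩🟫❓❓
❓❓🟫⬜🟫🟫⬜❓❓
❓❓❓❓❓❓❓❓❓
❓❓❓❓❓❓❓❓❓


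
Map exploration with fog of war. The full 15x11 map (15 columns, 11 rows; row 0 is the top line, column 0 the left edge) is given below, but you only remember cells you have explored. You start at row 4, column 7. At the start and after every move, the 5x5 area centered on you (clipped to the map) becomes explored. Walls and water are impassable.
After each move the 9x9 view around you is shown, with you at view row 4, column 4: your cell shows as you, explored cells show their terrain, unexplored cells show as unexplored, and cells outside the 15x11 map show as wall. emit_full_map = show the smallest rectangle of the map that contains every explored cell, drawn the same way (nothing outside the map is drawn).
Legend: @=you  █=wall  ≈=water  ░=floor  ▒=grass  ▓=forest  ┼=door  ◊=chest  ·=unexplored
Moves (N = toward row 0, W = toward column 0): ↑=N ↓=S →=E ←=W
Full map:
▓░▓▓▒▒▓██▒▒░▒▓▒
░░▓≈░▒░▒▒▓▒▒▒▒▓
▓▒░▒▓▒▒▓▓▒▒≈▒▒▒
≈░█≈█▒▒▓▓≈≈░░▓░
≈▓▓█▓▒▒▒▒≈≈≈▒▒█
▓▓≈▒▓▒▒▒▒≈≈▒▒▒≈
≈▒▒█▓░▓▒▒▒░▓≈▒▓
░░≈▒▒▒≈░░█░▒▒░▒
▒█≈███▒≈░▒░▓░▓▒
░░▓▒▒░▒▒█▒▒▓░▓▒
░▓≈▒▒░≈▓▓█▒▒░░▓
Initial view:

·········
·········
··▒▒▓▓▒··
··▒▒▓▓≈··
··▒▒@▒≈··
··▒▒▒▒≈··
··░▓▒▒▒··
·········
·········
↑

█████████
·········
··▒░▒▒▓··
··▒▒▓▓▒··
··▒▒@▓≈··
··▒▒▒▒≈··
··▒▒▒▒≈··
··░▓▒▒▒··
·········

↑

█████████
█████████
··▒▓██▒··
··▒░▒▒▓··
··▒▒@▓▒··
··▒▒▓▓≈··
··▒▒▒▒≈··
··▒▒▒▒≈··
··░▓▒▒▒··

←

█████████
█████████
··▒▒▓██▒·
··░▒░▒▒▓·
··▓▒@▓▓▒·
··█▒▒▓▓≈·
··▓▒▒▒▒≈·
···▒▒▒▒≈·
···░▓▒▒▒·

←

█████████
█████████
··▓▒▒▓██▒
··≈░▒░▒▒▓
··▒▓@▒▓▓▒
··≈█▒▒▓▓≈
··█▓▒▒▒▒≈
····▒▒▒▒≈
····░▓▒▒▒

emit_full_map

▓▒▒▓██▒
≈░▒░▒▒▓
▒▓@▒▓▓▒
≈█▒▒▓▓≈
█▓▒▒▒▒≈
··▒▒▒▒≈
··░▓▒▒▒

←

█████████
█████████
··▓▓▒▒▓██
··▓≈░▒░▒▒
··░▒@▒▒▓▓
··█≈█▒▒▓▓
··▓█▓▒▒▒▒
·····▒▒▒▒
·····░▓▒▒

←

█████████
█████████
█·░▓▓▒▒▓█
█·░▓≈░▒░▒
█·▒░@▓▒▒▓
█·░█≈█▒▒▓
█·▓▓█▓▒▒▒
█·····▒▒▒
█·····░▓▒

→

█████████
█████████
·░▓▓▒▒▓██
·░▓≈░▒░▒▒
·▒░▒@▒▒▓▓
·░█≈█▒▒▓▓
·▓▓█▓▒▒▒▒
·····▒▒▒▒
·····░▓▒▒

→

█████████
█████████
░▓▓▒▒▓██▒
░▓≈░▒░▒▒▓
▒░▒▓@▒▓▓▒
░█≈█▒▒▓▓≈
▓▓█▓▒▒▒▒≈
····▒▒▒▒≈
····░▓▒▒▒

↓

█████████
░▓▓▒▒▓██▒
░▓≈░▒░▒▒▓
▒░▒▓▒▒▓▓▒
░█≈█@▒▓▓≈
▓▓█▓▒▒▒▒≈
··▒▓▒▒▒▒≈
····░▓▒▒▒
·········

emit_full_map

░▓▓▒▒▓██▒
░▓≈░▒░▒▒▓
▒░▒▓▒▒▓▓▒
░█≈█@▒▓▓≈
▓▓█▓▒▒▒▒≈
··▒▓▒▒▒▒≈
····░▓▒▒▒


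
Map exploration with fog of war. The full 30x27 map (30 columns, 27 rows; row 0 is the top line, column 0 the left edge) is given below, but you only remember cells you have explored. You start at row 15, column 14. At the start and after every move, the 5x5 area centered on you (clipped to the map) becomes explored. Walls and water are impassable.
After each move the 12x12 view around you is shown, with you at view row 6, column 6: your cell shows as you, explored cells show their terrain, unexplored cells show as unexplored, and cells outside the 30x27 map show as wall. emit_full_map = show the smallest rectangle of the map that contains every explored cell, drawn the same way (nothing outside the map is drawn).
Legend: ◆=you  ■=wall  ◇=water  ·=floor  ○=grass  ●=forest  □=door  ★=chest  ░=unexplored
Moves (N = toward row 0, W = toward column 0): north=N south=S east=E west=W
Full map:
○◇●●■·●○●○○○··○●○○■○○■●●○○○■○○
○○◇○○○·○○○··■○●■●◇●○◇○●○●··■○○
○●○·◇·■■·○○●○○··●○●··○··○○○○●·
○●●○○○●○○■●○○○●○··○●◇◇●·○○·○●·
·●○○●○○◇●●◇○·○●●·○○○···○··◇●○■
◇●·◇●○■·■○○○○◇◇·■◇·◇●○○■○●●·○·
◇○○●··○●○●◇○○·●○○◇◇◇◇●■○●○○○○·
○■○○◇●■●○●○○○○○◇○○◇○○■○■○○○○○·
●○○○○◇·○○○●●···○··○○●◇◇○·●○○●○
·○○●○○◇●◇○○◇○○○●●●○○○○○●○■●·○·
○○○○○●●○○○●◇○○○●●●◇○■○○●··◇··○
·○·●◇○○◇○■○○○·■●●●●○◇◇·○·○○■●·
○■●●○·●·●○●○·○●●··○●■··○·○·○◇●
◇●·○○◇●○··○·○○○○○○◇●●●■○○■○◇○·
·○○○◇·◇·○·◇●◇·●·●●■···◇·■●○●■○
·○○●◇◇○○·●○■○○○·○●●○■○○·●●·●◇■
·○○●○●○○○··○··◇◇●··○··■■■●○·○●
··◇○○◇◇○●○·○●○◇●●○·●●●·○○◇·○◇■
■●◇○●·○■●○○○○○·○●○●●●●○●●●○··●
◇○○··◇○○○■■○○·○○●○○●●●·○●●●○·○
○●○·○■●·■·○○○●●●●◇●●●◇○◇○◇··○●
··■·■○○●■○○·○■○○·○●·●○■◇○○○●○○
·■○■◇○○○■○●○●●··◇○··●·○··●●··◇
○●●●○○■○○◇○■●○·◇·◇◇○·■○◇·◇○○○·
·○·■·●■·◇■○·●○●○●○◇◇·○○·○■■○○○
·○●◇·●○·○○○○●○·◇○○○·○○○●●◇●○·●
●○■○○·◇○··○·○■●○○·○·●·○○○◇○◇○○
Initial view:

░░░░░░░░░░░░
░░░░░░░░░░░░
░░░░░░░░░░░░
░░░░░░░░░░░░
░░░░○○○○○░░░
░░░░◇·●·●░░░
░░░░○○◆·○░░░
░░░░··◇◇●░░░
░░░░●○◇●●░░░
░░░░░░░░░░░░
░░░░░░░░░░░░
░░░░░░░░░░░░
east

░░░░░░░░░░░░
░░░░░░░░░░░░
░░░░░░░░░░░░
░░░░░░░░░░░░
░░░○○○○○○░░░
░░░◇·●·●●░░░
░░░○○○◆○●░░░
░░░··◇◇●·░░░
░░░●○◇●●○░░░
░░░░░░░░░░░░
░░░░░░░░░░░░
░░░░░░░░░░░░

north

░░░░░░░░░░░░
░░░░░░░░░░░░
░░░░░░░░░░░░
░░░░░░░░░░░░
░░░░○●●··░░░
░░░○○○○○○░░░
░░░◇·●◆●●░░░
░░░○○○·○●░░░
░░░··◇◇●·░░░
░░░●○◇●●○░░░
░░░░░░░░░░░░
░░░░░░░░░░░░

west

░░░░░░░░░░░░
░░░░░░░░░░░░
░░░░░░░░░░░░
░░░░░░░░░░░░
░░░░·○●●··░░
░░░░○○○○○○░░
░░░░◇·◆·●●░░
░░░░○○○·○●░░
░░░░··◇◇●·░░
░░░░●○◇●●○░░
░░░░░░░░░░░░
░░░░░░░░░░░░

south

░░░░░░░░░░░░
░░░░░░░░░░░░
░░░░░░░░░░░░
░░░░·○●●··░░
░░░░○○○○○○░░
░░░░◇·●·●●░░
░░░░○○◆·○●░░
░░░░··◇◇●·░░
░░░░●○◇●●○░░
░░░░░░░░░░░░
░░░░░░░░░░░░
░░░░░░░░░░░░

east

░░░░░░░░░░░░
░░░░░░░░░░░░
░░░░░░░░░░░░
░░░·○●●··░░░
░░░○○○○○○░░░
░░░◇·●·●●░░░
░░░○○○◆○●░░░
░░░··◇◇●·░░░
░░░●○◇●●○░░░
░░░░░░░░░░░░
░░░░░░░░░░░░
░░░░░░░░░░░░

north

░░░░░░░░░░░░
░░░░░░░░░░░░
░░░░░░░░░░░░
░░░░░░░░░░░░
░░░·○●●··░░░
░░░○○○○○○░░░
░░░◇·●◆●●░░░
░░░○○○·○●░░░
░░░··◇◇●·░░░
░░░●○◇●●○░░░
░░░░░░░░░░░░
░░░░░░░░░░░░

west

░░░░░░░░░░░░
░░░░░░░░░░░░
░░░░░░░░░░░░
░░░░░░░░░░░░
░░░░·○●●··░░
░░░░○○○○○○░░
░░░░◇·◆·●●░░
░░░░○○○·○●░░
░░░░··◇◇●·░░
░░░░●○◇●●○░░
░░░░░░░░░░░░
░░░░░░░░░░░░

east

░░░░░░░░░░░░
░░░░░░░░░░░░
░░░░░░░░░░░░
░░░░░░░░░░░░
░░░·○●●··░░░
░░░○○○○○○░░░
░░░◇·●◆●●░░░
░░░○○○·○●░░░
░░░··◇◇●·░░░
░░░●○◇●●○░░░
░░░░░░░░░░░░
░░░░░░░░░░░░


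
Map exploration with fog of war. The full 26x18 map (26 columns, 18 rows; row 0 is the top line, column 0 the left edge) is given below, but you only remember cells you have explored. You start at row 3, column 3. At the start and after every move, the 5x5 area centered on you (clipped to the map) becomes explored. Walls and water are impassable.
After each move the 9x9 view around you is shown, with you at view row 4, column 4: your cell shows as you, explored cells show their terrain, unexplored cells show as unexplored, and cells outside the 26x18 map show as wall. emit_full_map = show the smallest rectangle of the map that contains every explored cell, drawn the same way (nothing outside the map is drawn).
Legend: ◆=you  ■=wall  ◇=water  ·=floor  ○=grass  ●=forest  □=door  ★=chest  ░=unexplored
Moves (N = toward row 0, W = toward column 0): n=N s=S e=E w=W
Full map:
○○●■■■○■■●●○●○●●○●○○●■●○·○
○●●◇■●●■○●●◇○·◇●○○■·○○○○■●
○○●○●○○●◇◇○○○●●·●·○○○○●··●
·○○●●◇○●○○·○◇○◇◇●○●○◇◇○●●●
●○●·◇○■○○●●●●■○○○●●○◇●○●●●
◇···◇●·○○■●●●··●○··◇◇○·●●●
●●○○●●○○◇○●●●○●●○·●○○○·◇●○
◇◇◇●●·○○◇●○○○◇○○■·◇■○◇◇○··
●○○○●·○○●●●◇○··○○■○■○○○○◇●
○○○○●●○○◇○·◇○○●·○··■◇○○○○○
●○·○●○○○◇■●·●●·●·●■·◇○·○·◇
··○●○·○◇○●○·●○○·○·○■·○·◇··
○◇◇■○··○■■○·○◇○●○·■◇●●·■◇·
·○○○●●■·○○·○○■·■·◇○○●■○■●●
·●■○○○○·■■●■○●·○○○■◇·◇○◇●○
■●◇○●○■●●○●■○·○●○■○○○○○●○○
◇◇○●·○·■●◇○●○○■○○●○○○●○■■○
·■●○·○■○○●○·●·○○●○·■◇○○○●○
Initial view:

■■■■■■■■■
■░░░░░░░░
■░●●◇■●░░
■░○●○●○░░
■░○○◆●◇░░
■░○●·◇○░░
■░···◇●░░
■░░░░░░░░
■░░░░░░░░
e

■■■■■■■■■
░░░░░░░░░
░●●◇■●●░░
░○●○●○○░░
░○○●◆◇○░░
░○●·◇○■░░
░···◇●·░░
░░░░░░░░░
░░░░░░░░░

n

■■■■■■■■■
■■■■■■■■■
░░●■■■○░░
░●●◇■●●░░
░○●○◆○○░░
░○○●●◇○░░
░○●·◇○■░░
░···◇●·░░
░░░░░░░░░

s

■■■■■■■■■
░░●■■■○░░
░●●◇■●●░░
░○●○●○○░░
░○○●◆◇○░░
░○●·◇○■░░
░···◇●·░░
░░░░░░░░░
░░░░░░░░░

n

■■■■■■■■■
■■■■■■■■■
░░●■■■○░░
░●●◇■●●░░
░○●○◆○○░░
░○○●●◇○░░
░○●·◇○■░░
░···◇●·░░
░░░░░░░░░

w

■■■■■■■■■
■■■■■■■■■
■░○●■■■○░
■░●●◇■●●░
■░○●◆●○○░
■░○○●●◇○░
■░○●·◇○■░
■░···◇●·░
■░░░░░░░░

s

■■■■■■■■■
■░○●■■■○░
■░●●◇■●●░
■░○●○●○○░
■░○○◆●◇○░
■░○●·◇○■░
■░···◇●·░
■░░░░░░░░
■░░░░░░░░

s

■░○●■■■○░
■░●●◇■●●░
■░○●○●○○░
■░○○●●◇○░
■░○●◆◇○■░
■░···◇●·░
■░●○○●●░░
■░░░░░░░░
■░░░░░░░░

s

■░●●◇■●●░
■░○●○●○○░
■░○○●●◇○░
■░○●·◇○■░
■░··◆◇●·░
■░●○○●●░░
■░◇◇●●·░░
■░░░░░░░░
■░░░░░░░░

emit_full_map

○●■■■○
●●◇■●●
○●○●○○
○○●●◇○
○●·◇○■
··◆◇●·
●○○●●░
◇◇●●·░

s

■░○●○●○○░
■░○○●●◇○░
■░○●·◇○■░
■░···◇●·░
■░●○◆●●░░
■░◇◇●●·░░
■░○○○●·░░
■░░░░░░░░
■░░░░░░░░

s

■░○○●●◇○░
■░○●·◇○■░
■░···◇●·░
■░●○○●●░░
■░◇◇◆●·░░
■░○○○●·░░
■░○○○●●░░
■░░░░░░░░
■░░░░░░░░

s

■░○●·◇○■░
■░···◇●·░
■░●○○●●░░
■░◇◇●●·░░
■░○○◆●·░░
■░○○○●●░░
■░○·○●○░░
■░░░░░░░░
■░░░░░░░░

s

■░···◇●·░
■░●○○●●░░
■░◇◇●●·░░
■░○○○●·░░
■░○○◆●●░░
■░○·○●○░░
■░·○●○·░░
■░░░░░░░░
■░░░░░░░░

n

■░○●·◇○■░
■░···◇●·░
■░●○○●●░░
■░◇◇●●·░░
■░○○◆●·░░
■░○○○●●░░
■░○·○●○░░
■░·○●○·░░
■░░░░░░░░

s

■░···◇●·░
■░●○○●●░░
■░◇◇●●·░░
■░○○○●·░░
■░○○◆●●░░
■░○·○●○░░
■░·○●○·░░
■░░░░░░░░
■░░░░░░░░

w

■■░···◇●·
■■░●○○●●░
■■◇◇◇●●·░
■■●○○○●·░
■■○○◆○●●░
■■●○·○●○░
■■··○●○·░
■■░░░░░░░
■■░░░░░░░

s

■■░●○○●●░
■■◇◇◇●●·░
■■●○○○●·░
■■○○○○●●░
■■●○◆○●○░
■■··○●○·░
■■○◇◇■○░░
■■░░░░░░░
■■░░░░░░░

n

■■░···◇●·
■■░●○○●●░
■■◇◇◇●●·░
■■●○○○●·░
■■○○◆○●●░
■■●○·○●○░
■■··○●○·░
■■○◇◇■○░░
■■░░░░░░░

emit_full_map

░○●■■■○
░●●◇■●●
░○●○●○○
░○○●●◇○
░○●·◇○■
░···◇●·
░●○○●●░
◇◇◇●●·░
●○○○●·░
○○◆○●●░
●○·○●○░
··○●○·░
○◇◇■○░░

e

■░···◇●·░
■░●○○●●░░
■◇◇◇●●·░░
■●○○○●·░░
■○○○◆●●░░
■●○·○●○░░
■··○●○·░░
■○◇◇■○░░░
■░░░░░░░░

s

■░●○○●●░░
■◇◇◇●●·░░
■●○○○●·░░
■○○○○●●░░
■●○·◆●○░░
■··○●○·░░
■○◇◇■○·░░
■░░░░░░░░
■░░░░░░░░

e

░●○○●●░░░
◇◇◇●●·░░░
●○○○●·○░░
○○○○●●○░░
●○·○◆○○░░
··○●○·○░░
○◇◇■○··░░
░░░░░░░░░
░░░░░░░░░

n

░···◇●·░░
░●○○●●░░░
◇◇◇●●·○░░
●○○○●·○░░
○○○○◆●○░░
●○·○●○○░░
··○●○·○░░
○◇◇■○··░░
░░░░░░░░░

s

░●○○●●░░░
◇◇◇●●·○░░
●○○○●·○░░
○○○○●●○░░
●○·○◆○○░░
··○●○·○░░
○◇◇■○··░░
░░░░░░░░░
░░░░░░░░░

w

■░●○○●●░░
■◇◇◇●●·○░
■●○○○●·○░
■○○○○●●○░
■●○·◆●○○░
■··○●○·○░
■○◇◇■○··░
■░░░░░░░░
■░░░░░░░░

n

■░···◇●·░
■░●○○●●░░
■◇◇◇●●·○░
■●○○○●·○░
■○○○◆●●○░
■●○·○●○○░
■··○●○·○░
■○◇◇■○··░
■░░░░░░░░

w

■■░···◇●·
■■░●○○●●░
■■◇◇◇●●·○
■■●○○○●·○
■■○○◆○●●○
■■●○·○●○○
■■··○●○·○
■■○◇◇■○··
■■░░░░░░░

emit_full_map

░○●■■■○
░●●◇■●●
░○●○●○○
░○○●●◇○
░○●·◇○■
░···◇●·
░●○○●●░
◇◇◇●●·○
●○○○●·○
○○◆○●●○
●○·○●○○
··○●○·○
○◇◇■○··

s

■■░●○○●●░
■■◇◇◇●●·○
■■●○○○●·○
■■○○○○●●○
■■●○◆○●○○
■■··○●○·○
■■○◇◇■○··
■■░░░░░░░
■■░░░░░░░

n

■■░···◇●·
■■░●○○●●░
■■◇◇◇●●·○
■■●○○○●·○
■■○○◆○●●○
■■●○·○●○○
■■··○●○·○
■■○◇◇■○··
■■░░░░░░░

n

■■░○●·◇○■
■■░···◇●·
■■●●○○●●░
■■◇◇◇●●·○
■■●○◆○●·○
■■○○○○●●○
■■●○·○●○○
■■··○●○·○
■■○◇◇■○··

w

■■■░○●·◇○
■■■░···◇●
■■■●●○○●●
■■■◇◇◇●●·
■■■●◆○○●·
■■■○○○○●●
■■■●○·○●○
■■■··○●○·
■■■○◇◇■○·

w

■■■■░○●·◇
■■■■░···◇
■■■■●●○○●
■■■■◇◇◇●●
■■■■◆○○○●
■■■■○○○○●
■■■■●○·○●
■■■■··○●○
■■■■○◇◇■○

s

■■■■░···◇
■■■■●●○○●
■■■■◇◇◇●●
■■■■●○○○●
■■■■◆○○○●
■■■■●○·○●
■■■■··○●○
■■■■○◇◇■○
■■■■░░░░░

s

■■■■●●○○●
■■■■◇◇◇●●
■■■■●○○○●
■■■■○○○○●
■■■■◆○·○●
■■■■··○●○
■■■■○◇◇■○
■■■■░░░░░
■■■■░░░░░

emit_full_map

░○●■■■○
░●●◇■●●
░○●○●○○
░○○●●◇○
░○●·◇○■
░···◇●·
●●○○●●░
◇◇◇●●·○
●○○○●·○
○○○○●●○
◆○·○●○○
··○●○·○
○◇◇■○··

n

■■■■░···◇
■■■■●●○○●
■■■■◇◇◇●●
■■■■●○○○●
■■■■◆○○○●
■■■■●○·○●
■■■■··○●○
■■■■○◇◇■○
■■■■░░░░░

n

■■■■░○●·◇
■■■■░···◇
■■■■●●○○●
■■■■◇◇◇●●
■■■■◆○○○●
■■■■○○○○●
■■■■●○·○●
■■■■··○●○
■■■■○◇◇■○


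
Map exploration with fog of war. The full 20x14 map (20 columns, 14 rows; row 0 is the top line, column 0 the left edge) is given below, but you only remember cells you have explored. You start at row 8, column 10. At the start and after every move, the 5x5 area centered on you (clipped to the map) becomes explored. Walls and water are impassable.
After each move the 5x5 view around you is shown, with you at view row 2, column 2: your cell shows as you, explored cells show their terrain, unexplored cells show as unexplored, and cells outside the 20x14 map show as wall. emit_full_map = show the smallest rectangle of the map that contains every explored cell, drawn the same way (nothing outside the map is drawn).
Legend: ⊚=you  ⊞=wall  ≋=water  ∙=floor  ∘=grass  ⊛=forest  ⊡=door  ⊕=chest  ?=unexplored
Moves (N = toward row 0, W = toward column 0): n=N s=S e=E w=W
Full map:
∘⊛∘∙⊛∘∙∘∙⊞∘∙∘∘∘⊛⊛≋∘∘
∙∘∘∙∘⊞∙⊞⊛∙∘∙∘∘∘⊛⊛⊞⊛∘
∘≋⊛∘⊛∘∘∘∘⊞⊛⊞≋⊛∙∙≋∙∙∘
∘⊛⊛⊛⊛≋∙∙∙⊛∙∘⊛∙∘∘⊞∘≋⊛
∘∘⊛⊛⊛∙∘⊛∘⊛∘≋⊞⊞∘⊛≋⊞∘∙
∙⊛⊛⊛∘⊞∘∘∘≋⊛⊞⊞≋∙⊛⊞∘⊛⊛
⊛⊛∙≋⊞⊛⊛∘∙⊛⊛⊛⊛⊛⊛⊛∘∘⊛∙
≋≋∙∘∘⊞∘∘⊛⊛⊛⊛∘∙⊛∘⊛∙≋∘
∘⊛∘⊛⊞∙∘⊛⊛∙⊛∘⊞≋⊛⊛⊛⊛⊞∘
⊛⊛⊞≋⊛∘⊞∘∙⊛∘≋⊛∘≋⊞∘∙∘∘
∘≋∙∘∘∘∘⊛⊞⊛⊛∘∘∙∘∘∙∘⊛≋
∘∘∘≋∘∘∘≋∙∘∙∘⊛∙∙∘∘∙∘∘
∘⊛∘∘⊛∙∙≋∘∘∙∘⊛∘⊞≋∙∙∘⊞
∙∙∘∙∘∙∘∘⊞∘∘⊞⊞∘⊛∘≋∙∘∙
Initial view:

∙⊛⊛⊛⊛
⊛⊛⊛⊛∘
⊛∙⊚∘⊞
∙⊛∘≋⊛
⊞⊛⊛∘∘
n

∘≋⊛⊞⊞
∙⊛⊛⊛⊛
⊛⊛⊚⊛∘
⊛∙⊛∘⊞
∙⊛∘≋⊛

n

∘⊛∘≋⊞
∘≋⊛⊞⊞
∙⊛⊚⊛⊛
⊛⊛⊛⊛∘
⊛∙⊛∘⊞

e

⊛∘≋⊞⊞
≋⊛⊞⊞≋
⊛⊛⊚⊛⊛
⊛⊛⊛∘∙
∙⊛∘⊞≋

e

∘≋⊞⊞∘
⊛⊞⊞≋∙
⊛⊛⊚⊛⊛
⊛⊛∘∙⊛
⊛∘⊞≋⊛

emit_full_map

∘⊛∘≋⊞⊞∘
∘≋⊛⊞⊞≋∙
∙⊛⊛⊛⊚⊛⊛
⊛⊛⊛⊛∘∙⊛
⊛∙⊛∘⊞≋⊛
∙⊛∘≋⊛??
⊞⊛⊛∘∘??

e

≋⊞⊞∘⊛
⊞⊞≋∙⊛
⊛⊛⊚⊛⊛
⊛∘∙⊛∘
∘⊞≋⊛⊛

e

⊞⊞∘⊛≋
⊞≋∙⊛⊞
⊛⊛⊚⊛∘
∘∙⊛∘⊛
⊞≋⊛⊛⊛

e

⊞∘⊛≋⊞
≋∙⊛⊞∘
⊛⊛⊚∘∘
∙⊛∘⊛∙
≋⊛⊛⊛⊛

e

∘⊛≋⊞∘
∙⊛⊞∘⊛
⊛⊛⊚∘⊛
⊛∘⊛∙≋
⊛⊛⊛⊛⊞

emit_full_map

∘⊛∘≋⊞⊞∘⊛≋⊞∘
∘≋⊛⊞⊞≋∙⊛⊞∘⊛
∙⊛⊛⊛⊛⊛⊛⊛⊚∘⊛
⊛⊛⊛⊛∘∙⊛∘⊛∙≋
⊛∙⊛∘⊞≋⊛⊛⊛⊛⊞
∙⊛∘≋⊛??????
⊞⊛⊛∘∘??????


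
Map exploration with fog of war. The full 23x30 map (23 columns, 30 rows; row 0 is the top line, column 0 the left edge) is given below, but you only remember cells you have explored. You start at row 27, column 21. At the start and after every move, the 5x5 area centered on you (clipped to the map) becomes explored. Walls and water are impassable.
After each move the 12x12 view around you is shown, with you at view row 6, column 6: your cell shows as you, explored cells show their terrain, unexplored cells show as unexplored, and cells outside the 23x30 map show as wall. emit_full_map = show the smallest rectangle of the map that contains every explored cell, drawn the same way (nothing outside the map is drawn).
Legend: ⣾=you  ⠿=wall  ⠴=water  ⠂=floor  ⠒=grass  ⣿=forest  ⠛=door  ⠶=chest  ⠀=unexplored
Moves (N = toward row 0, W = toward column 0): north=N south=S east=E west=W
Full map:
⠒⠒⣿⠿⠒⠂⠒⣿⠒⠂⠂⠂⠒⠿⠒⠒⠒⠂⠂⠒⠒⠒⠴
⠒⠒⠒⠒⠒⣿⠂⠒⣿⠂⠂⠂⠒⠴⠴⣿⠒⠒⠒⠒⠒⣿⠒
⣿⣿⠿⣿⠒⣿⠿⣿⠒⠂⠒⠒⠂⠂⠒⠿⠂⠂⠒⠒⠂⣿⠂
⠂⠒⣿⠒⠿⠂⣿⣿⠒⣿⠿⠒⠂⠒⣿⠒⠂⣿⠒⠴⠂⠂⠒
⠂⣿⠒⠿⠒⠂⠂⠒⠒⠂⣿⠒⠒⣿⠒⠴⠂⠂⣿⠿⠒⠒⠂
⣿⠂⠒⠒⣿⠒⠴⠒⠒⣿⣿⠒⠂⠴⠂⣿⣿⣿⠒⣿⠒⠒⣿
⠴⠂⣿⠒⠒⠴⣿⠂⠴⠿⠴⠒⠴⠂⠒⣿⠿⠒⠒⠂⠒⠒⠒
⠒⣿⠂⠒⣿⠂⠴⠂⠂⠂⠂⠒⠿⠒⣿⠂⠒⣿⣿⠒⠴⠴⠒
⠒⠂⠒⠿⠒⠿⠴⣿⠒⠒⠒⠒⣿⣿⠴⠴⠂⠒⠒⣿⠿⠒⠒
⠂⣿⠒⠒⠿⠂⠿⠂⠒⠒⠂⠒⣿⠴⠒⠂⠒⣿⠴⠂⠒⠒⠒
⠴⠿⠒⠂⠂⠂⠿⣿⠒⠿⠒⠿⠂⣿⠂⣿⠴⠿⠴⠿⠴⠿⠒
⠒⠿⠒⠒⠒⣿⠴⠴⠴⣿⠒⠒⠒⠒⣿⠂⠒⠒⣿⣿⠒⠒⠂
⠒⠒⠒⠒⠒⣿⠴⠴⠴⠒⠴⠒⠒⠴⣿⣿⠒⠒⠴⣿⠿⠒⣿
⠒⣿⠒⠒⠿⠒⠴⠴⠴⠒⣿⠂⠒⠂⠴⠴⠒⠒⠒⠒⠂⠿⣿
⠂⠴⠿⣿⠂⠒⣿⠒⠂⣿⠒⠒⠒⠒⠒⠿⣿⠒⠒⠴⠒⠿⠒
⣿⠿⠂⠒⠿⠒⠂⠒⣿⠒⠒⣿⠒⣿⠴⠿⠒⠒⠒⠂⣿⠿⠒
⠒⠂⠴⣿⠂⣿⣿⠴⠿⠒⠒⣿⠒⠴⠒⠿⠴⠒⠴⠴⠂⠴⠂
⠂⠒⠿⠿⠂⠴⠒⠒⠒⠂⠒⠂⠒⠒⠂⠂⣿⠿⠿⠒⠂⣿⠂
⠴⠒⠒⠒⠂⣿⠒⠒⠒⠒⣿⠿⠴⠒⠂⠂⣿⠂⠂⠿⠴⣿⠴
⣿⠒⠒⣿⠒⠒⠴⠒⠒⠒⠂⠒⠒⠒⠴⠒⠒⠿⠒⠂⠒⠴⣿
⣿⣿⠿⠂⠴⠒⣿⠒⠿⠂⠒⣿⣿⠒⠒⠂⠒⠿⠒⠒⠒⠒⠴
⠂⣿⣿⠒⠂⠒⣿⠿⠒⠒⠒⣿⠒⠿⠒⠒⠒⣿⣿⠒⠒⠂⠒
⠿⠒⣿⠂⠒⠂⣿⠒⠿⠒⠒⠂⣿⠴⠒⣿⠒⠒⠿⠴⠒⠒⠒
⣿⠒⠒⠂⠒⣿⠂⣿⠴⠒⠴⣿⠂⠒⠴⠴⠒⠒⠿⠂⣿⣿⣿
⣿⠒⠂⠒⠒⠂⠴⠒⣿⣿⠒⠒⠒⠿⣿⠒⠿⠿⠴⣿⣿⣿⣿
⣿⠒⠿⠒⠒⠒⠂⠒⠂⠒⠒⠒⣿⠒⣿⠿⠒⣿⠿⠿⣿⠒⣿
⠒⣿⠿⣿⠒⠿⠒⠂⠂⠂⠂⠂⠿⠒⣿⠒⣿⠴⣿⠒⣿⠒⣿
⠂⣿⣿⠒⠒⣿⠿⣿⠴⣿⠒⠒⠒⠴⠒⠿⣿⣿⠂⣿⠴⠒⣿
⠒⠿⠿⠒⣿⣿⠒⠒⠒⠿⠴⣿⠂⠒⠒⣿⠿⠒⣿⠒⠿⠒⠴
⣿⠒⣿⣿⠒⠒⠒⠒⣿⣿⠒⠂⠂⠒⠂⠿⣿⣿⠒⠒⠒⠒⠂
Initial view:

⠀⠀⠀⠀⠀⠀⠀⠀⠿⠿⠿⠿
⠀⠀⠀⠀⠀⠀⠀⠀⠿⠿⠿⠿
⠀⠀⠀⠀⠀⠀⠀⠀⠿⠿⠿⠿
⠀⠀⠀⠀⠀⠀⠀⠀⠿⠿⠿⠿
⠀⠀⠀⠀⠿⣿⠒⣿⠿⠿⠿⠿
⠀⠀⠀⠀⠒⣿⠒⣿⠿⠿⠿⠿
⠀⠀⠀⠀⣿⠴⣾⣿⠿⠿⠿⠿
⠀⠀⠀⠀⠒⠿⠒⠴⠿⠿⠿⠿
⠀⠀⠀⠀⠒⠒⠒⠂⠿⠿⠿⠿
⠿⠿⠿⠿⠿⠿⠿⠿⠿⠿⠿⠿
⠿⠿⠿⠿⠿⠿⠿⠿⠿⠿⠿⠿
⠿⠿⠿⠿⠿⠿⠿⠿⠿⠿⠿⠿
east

⠀⠀⠀⠀⠀⠀⠀⠿⠿⠿⠿⠿
⠀⠀⠀⠀⠀⠀⠀⠿⠿⠿⠿⠿
⠀⠀⠀⠀⠀⠀⠀⠿⠿⠿⠿⠿
⠀⠀⠀⠀⠀⠀⠀⠿⠿⠿⠿⠿
⠀⠀⠀⠿⣿⠒⣿⠿⠿⠿⠿⠿
⠀⠀⠀⠒⣿⠒⣿⠿⠿⠿⠿⠿
⠀⠀⠀⣿⠴⠒⣾⠿⠿⠿⠿⠿
⠀⠀⠀⠒⠿⠒⠴⠿⠿⠿⠿⠿
⠀⠀⠀⠒⠒⠒⠂⠿⠿⠿⠿⠿
⠿⠿⠿⠿⠿⠿⠿⠿⠿⠿⠿⠿
⠿⠿⠿⠿⠿⠿⠿⠿⠿⠿⠿⠿
⠿⠿⠿⠿⠿⠿⠿⠿⠿⠿⠿⠿

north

⠀⠀⠀⠀⠀⠀⠀⠿⠿⠿⠿⠿
⠀⠀⠀⠀⠀⠀⠀⠿⠿⠿⠿⠿
⠀⠀⠀⠀⠀⠀⠀⠿⠿⠿⠿⠿
⠀⠀⠀⠀⠀⠀⠀⠿⠿⠿⠿⠿
⠀⠀⠀⠀⣿⣿⣿⠿⠿⠿⠿⠿
⠀⠀⠀⠿⣿⠒⣿⠿⠿⠿⠿⠿
⠀⠀⠀⠒⣿⠒⣾⠿⠿⠿⠿⠿
⠀⠀⠀⣿⠴⠒⣿⠿⠿⠿⠿⠿
⠀⠀⠀⠒⠿⠒⠴⠿⠿⠿⠿⠿
⠀⠀⠀⠒⠒⠒⠂⠿⠿⠿⠿⠿
⠿⠿⠿⠿⠿⠿⠿⠿⠿⠿⠿⠿
⠿⠿⠿⠿⠿⠿⠿⠿⠿⠿⠿⠿

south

⠀⠀⠀⠀⠀⠀⠀⠿⠿⠿⠿⠿
⠀⠀⠀⠀⠀⠀⠀⠿⠿⠿⠿⠿
⠀⠀⠀⠀⠀⠀⠀⠿⠿⠿⠿⠿
⠀⠀⠀⠀⣿⣿⣿⠿⠿⠿⠿⠿
⠀⠀⠀⠿⣿⠒⣿⠿⠿⠿⠿⠿
⠀⠀⠀⠒⣿⠒⣿⠿⠿⠿⠿⠿
⠀⠀⠀⣿⠴⠒⣾⠿⠿⠿⠿⠿
⠀⠀⠀⠒⠿⠒⠴⠿⠿⠿⠿⠿
⠀⠀⠀⠒⠒⠒⠂⠿⠿⠿⠿⠿
⠿⠿⠿⠿⠿⠿⠿⠿⠿⠿⠿⠿
⠿⠿⠿⠿⠿⠿⠿⠿⠿⠿⠿⠿
⠿⠿⠿⠿⠿⠿⠿⠿⠿⠿⠿⠿

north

⠀⠀⠀⠀⠀⠀⠀⠿⠿⠿⠿⠿
⠀⠀⠀⠀⠀⠀⠀⠿⠿⠿⠿⠿
⠀⠀⠀⠀⠀⠀⠀⠿⠿⠿⠿⠿
⠀⠀⠀⠀⠀⠀⠀⠿⠿⠿⠿⠿
⠀⠀⠀⠀⣿⣿⣿⠿⠿⠿⠿⠿
⠀⠀⠀⠿⣿⠒⣿⠿⠿⠿⠿⠿
⠀⠀⠀⠒⣿⠒⣾⠿⠿⠿⠿⠿
⠀⠀⠀⣿⠴⠒⣿⠿⠿⠿⠿⠿
⠀⠀⠀⠒⠿⠒⠴⠿⠿⠿⠿⠿
⠀⠀⠀⠒⠒⠒⠂⠿⠿⠿⠿⠿
⠿⠿⠿⠿⠿⠿⠿⠿⠿⠿⠿⠿
⠿⠿⠿⠿⠿⠿⠿⠿⠿⠿⠿⠿

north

⠀⠀⠀⠀⠀⠀⠀⠿⠿⠿⠿⠿
⠀⠀⠀⠀⠀⠀⠀⠿⠿⠿⠿⠿
⠀⠀⠀⠀⠀⠀⠀⠿⠿⠿⠿⠿
⠀⠀⠀⠀⠀⠀⠀⠿⠿⠿⠿⠿
⠀⠀⠀⠀⣿⣿⣿⠿⠿⠿⠿⠿
⠀⠀⠀⠀⣿⣿⣿⠿⠿⠿⠿⠿
⠀⠀⠀⠿⣿⠒⣾⠿⠿⠿⠿⠿
⠀⠀⠀⠒⣿⠒⣿⠿⠿⠿⠿⠿
⠀⠀⠀⣿⠴⠒⣿⠿⠿⠿⠿⠿
⠀⠀⠀⠒⠿⠒⠴⠿⠿⠿⠿⠿
⠀⠀⠀⠒⠒⠒⠂⠿⠿⠿⠿⠿
⠿⠿⠿⠿⠿⠿⠿⠿⠿⠿⠿⠿

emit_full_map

⠀⣿⣿⣿
⠀⣿⣿⣿
⠿⣿⠒⣾
⠒⣿⠒⣿
⣿⠴⠒⣿
⠒⠿⠒⠴
⠒⠒⠒⠂

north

⠀⠀⠀⠀⠀⠀⠀⠿⠿⠿⠿⠿
⠀⠀⠀⠀⠀⠀⠀⠿⠿⠿⠿⠿
⠀⠀⠀⠀⠀⠀⠀⠿⠿⠿⠿⠿
⠀⠀⠀⠀⠀⠀⠀⠿⠿⠿⠿⠿
⠀⠀⠀⠀⠒⠒⠒⠿⠿⠿⠿⠿
⠀⠀⠀⠀⣿⣿⣿⠿⠿⠿⠿⠿
⠀⠀⠀⠀⣿⣿⣾⠿⠿⠿⠿⠿
⠀⠀⠀⠿⣿⠒⣿⠿⠿⠿⠿⠿
⠀⠀⠀⠒⣿⠒⣿⠿⠿⠿⠿⠿
⠀⠀⠀⣿⠴⠒⣿⠿⠿⠿⠿⠿
⠀⠀⠀⠒⠿⠒⠴⠿⠿⠿⠿⠿
⠀⠀⠀⠒⠒⠒⠂⠿⠿⠿⠿⠿

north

⠀⠀⠀⠀⠀⠀⠀⠿⠿⠿⠿⠿
⠀⠀⠀⠀⠀⠀⠀⠿⠿⠿⠿⠿
⠀⠀⠀⠀⠀⠀⠀⠿⠿⠿⠿⠿
⠀⠀⠀⠀⠀⠀⠀⠿⠿⠿⠿⠿
⠀⠀⠀⠀⠒⠂⠒⠿⠿⠿⠿⠿
⠀⠀⠀⠀⠒⠒⠒⠿⠿⠿⠿⠿
⠀⠀⠀⠀⣿⣿⣾⠿⠿⠿⠿⠿
⠀⠀⠀⠀⣿⣿⣿⠿⠿⠿⠿⠿
⠀⠀⠀⠿⣿⠒⣿⠿⠿⠿⠿⠿
⠀⠀⠀⠒⣿⠒⣿⠿⠿⠿⠿⠿
⠀⠀⠀⣿⠴⠒⣿⠿⠿⠿⠿⠿
⠀⠀⠀⠒⠿⠒⠴⠿⠿⠿⠿⠿

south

⠀⠀⠀⠀⠀⠀⠀⠿⠿⠿⠿⠿
⠀⠀⠀⠀⠀⠀⠀⠿⠿⠿⠿⠿
⠀⠀⠀⠀⠀⠀⠀⠿⠿⠿⠿⠿
⠀⠀⠀⠀⠒⠂⠒⠿⠿⠿⠿⠿
⠀⠀⠀⠀⠒⠒⠒⠿⠿⠿⠿⠿
⠀⠀⠀⠀⣿⣿⣿⠿⠿⠿⠿⠿
⠀⠀⠀⠀⣿⣿⣾⠿⠿⠿⠿⠿
⠀⠀⠀⠿⣿⠒⣿⠿⠿⠿⠿⠿
⠀⠀⠀⠒⣿⠒⣿⠿⠿⠿⠿⠿
⠀⠀⠀⣿⠴⠒⣿⠿⠿⠿⠿⠿
⠀⠀⠀⠒⠿⠒⠴⠿⠿⠿⠿⠿
⠀⠀⠀⠒⠒⠒⠂⠿⠿⠿⠿⠿

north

⠀⠀⠀⠀⠀⠀⠀⠿⠿⠿⠿⠿
⠀⠀⠀⠀⠀⠀⠀⠿⠿⠿⠿⠿
⠀⠀⠀⠀⠀⠀⠀⠿⠿⠿⠿⠿
⠀⠀⠀⠀⠀⠀⠀⠿⠿⠿⠿⠿
⠀⠀⠀⠀⠒⠂⠒⠿⠿⠿⠿⠿
⠀⠀⠀⠀⠒⠒⠒⠿⠿⠿⠿⠿
⠀⠀⠀⠀⣿⣿⣾⠿⠿⠿⠿⠿
⠀⠀⠀⠀⣿⣿⣿⠿⠿⠿⠿⠿
⠀⠀⠀⠿⣿⠒⣿⠿⠿⠿⠿⠿
⠀⠀⠀⠒⣿⠒⣿⠿⠿⠿⠿⠿
⠀⠀⠀⣿⠴⠒⣿⠿⠿⠿⠿⠿
⠀⠀⠀⠒⠿⠒⠴⠿⠿⠿⠿⠿

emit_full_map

⠀⠒⠂⠒
⠀⠒⠒⠒
⠀⣿⣿⣾
⠀⣿⣿⣿
⠿⣿⠒⣿
⠒⣿⠒⣿
⣿⠴⠒⣿
⠒⠿⠒⠴
⠒⠒⠒⠂

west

⠀⠀⠀⠀⠀⠀⠀⠀⠿⠿⠿⠿
⠀⠀⠀⠀⠀⠀⠀⠀⠿⠿⠿⠿
⠀⠀⠀⠀⠀⠀⠀⠀⠿⠿⠿⠿
⠀⠀⠀⠀⠀⠀⠀⠀⠿⠿⠿⠿
⠀⠀⠀⠀⠒⠒⠂⠒⠿⠿⠿⠿
⠀⠀⠀⠀⠴⠒⠒⠒⠿⠿⠿⠿
⠀⠀⠀⠀⠂⣿⣾⣿⠿⠿⠿⠿
⠀⠀⠀⠀⣿⣿⣿⣿⠿⠿⠿⠿
⠀⠀⠀⠀⠿⣿⠒⣿⠿⠿⠿⠿
⠀⠀⠀⠀⠒⣿⠒⣿⠿⠿⠿⠿
⠀⠀⠀⠀⣿⠴⠒⣿⠿⠿⠿⠿
⠀⠀⠀⠀⠒⠿⠒⠴⠿⠿⠿⠿

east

⠀⠀⠀⠀⠀⠀⠀⠿⠿⠿⠿⠿
⠀⠀⠀⠀⠀⠀⠀⠿⠿⠿⠿⠿
⠀⠀⠀⠀⠀⠀⠀⠿⠿⠿⠿⠿
⠀⠀⠀⠀⠀⠀⠀⠿⠿⠿⠿⠿
⠀⠀⠀⠒⠒⠂⠒⠿⠿⠿⠿⠿
⠀⠀⠀⠴⠒⠒⠒⠿⠿⠿⠿⠿
⠀⠀⠀⠂⣿⣿⣾⠿⠿⠿⠿⠿
⠀⠀⠀⣿⣿⣿⣿⠿⠿⠿⠿⠿
⠀⠀⠀⠿⣿⠒⣿⠿⠿⠿⠿⠿
⠀⠀⠀⠒⣿⠒⣿⠿⠿⠿⠿⠿
⠀⠀⠀⣿⠴⠒⣿⠿⠿⠿⠿⠿
⠀⠀⠀⠒⠿⠒⠴⠿⠿⠿⠿⠿

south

⠀⠀⠀⠀⠀⠀⠀⠿⠿⠿⠿⠿
⠀⠀⠀⠀⠀⠀⠀⠿⠿⠿⠿⠿
⠀⠀⠀⠀⠀⠀⠀⠿⠿⠿⠿⠿
⠀⠀⠀⠒⠒⠂⠒⠿⠿⠿⠿⠿
⠀⠀⠀⠴⠒⠒⠒⠿⠿⠿⠿⠿
⠀⠀⠀⠂⣿⣿⣿⠿⠿⠿⠿⠿
⠀⠀⠀⣿⣿⣿⣾⠿⠿⠿⠿⠿
⠀⠀⠀⠿⣿⠒⣿⠿⠿⠿⠿⠿
⠀⠀⠀⠒⣿⠒⣿⠿⠿⠿⠿⠿
⠀⠀⠀⣿⠴⠒⣿⠿⠿⠿⠿⠿
⠀⠀⠀⠒⠿⠒⠴⠿⠿⠿⠿⠿
⠀⠀⠀⠒⠒⠒⠂⠿⠿⠿⠿⠿

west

⠀⠀⠀⠀⠀⠀⠀⠀⠿⠿⠿⠿
⠀⠀⠀⠀⠀⠀⠀⠀⠿⠿⠿⠿
⠀⠀⠀⠀⠀⠀⠀⠀⠿⠿⠿⠿
⠀⠀⠀⠀⠒⠒⠂⠒⠿⠿⠿⠿
⠀⠀⠀⠀⠴⠒⠒⠒⠿⠿⠿⠿
⠀⠀⠀⠀⠂⣿⣿⣿⠿⠿⠿⠿
⠀⠀⠀⠀⣿⣿⣾⣿⠿⠿⠿⠿
⠀⠀⠀⠀⠿⣿⠒⣿⠿⠿⠿⠿
⠀⠀⠀⠀⠒⣿⠒⣿⠿⠿⠿⠿
⠀⠀⠀⠀⣿⠴⠒⣿⠿⠿⠿⠿
⠀⠀⠀⠀⠒⠿⠒⠴⠿⠿⠿⠿
⠀⠀⠀⠀⠒⠒⠒⠂⠿⠿⠿⠿

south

⠀⠀⠀⠀⠀⠀⠀⠀⠿⠿⠿⠿
⠀⠀⠀⠀⠀⠀⠀⠀⠿⠿⠿⠿
⠀⠀⠀⠀⠒⠒⠂⠒⠿⠿⠿⠿
⠀⠀⠀⠀⠴⠒⠒⠒⠿⠿⠿⠿
⠀⠀⠀⠀⠂⣿⣿⣿⠿⠿⠿⠿
⠀⠀⠀⠀⣿⣿⣿⣿⠿⠿⠿⠿
⠀⠀⠀⠀⠿⣿⣾⣿⠿⠿⠿⠿
⠀⠀⠀⠀⠒⣿⠒⣿⠿⠿⠿⠿
⠀⠀⠀⠀⣿⠴⠒⣿⠿⠿⠿⠿
⠀⠀⠀⠀⠒⠿⠒⠴⠿⠿⠿⠿
⠀⠀⠀⠀⠒⠒⠒⠂⠿⠿⠿⠿
⠿⠿⠿⠿⠿⠿⠿⠿⠿⠿⠿⠿

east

⠀⠀⠀⠀⠀⠀⠀⠿⠿⠿⠿⠿
⠀⠀⠀⠀⠀⠀⠀⠿⠿⠿⠿⠿
⠀⠀⠀⠒⠒⠂⠒⠿⠿⠿⠿⠿
⠀⠀⠀⠴⠒⠒⠒⠿⠿⠿⠿⠿
⠀⠀⠀⠂⣿⣿⣿⠿⠿⠿⠿⠿
⠀⠀⠀⣿⣿⣿⣿⠿⠿⠿⠿⠿
⠀⠀⠀⠿⣿⠒⣾⠿⠿⠿⠿⠿
⠀⠀⠀⠒⣿⠒⣿⠿⠿⠿⠿⠿
⠀⠀⠀⣿⠴⠒⣿⠿⠿⠿⠿⠿
⠀⠀⠀⠒⠿⠒⠴⠿⠿⠿⠿⠿
⠀⠀⠀⠒⠒⠒⠂⠿⠿⠿⠿⠿
⠿⠿⠿⠿⠿⠿⠿⠿⠿⠿⠿⠿

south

⠀⠀⠀⠀⠀⠀⠀⠿⠿⠿⠿⠿
⠀⠀⠀⠒⠒⠂⠒⠿⠿⠿⠿⠿
⠀⠀⠀⠴⠒⠒⠒⠿⠿⠿⠿⠿
⠀⠀⠀⠂⣿⣿⣿⠿⠿⠿⠿⠿
⠀⠀⠀⣿⣿⣿⣿⠿⠿⠿⠿⠿
⠀⠀⠀⠿⣿⠒⣿⠿⠿⠿⠿⠿
⠀⠀⠀⠒⣿⠒⣾⠿⠿⠿⠿⠿
⠀⠀⠀⣿⠴⠒⣿⠿⠿⠿⠿⠿
⠀⠀⠀⠒⠿⠒⠴⠿⠿⠿⠿⠿
⠀⠀⠀⠒⠒⠒⠂⠿⠿⠿⠿⠿
⠿⠿⠿⠿⠿⠿⠿⠿⠿⠿⠿⠿
⠿⠿⠿⠿⠿⠿⠿⠿⠿⠿⠿⠿

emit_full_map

⠒⠒⠂⠒
⠴⠒⠒⠒
⠂⣿⣿⣿
⣿⣿⣿⣿
⠿⣿⠒⣿
⠒⣿⠒⣾
⣿⠴⠒⣿
⠒⠿⠒⠴
⠒⠒⠒⠂

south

⠀⠀⠀⠒⠒⠂⠒⠿⠿⠿⠿⠿
⠀⠀⠀⠴⠒⠒⠒⠿⠿⠿⠿⠿
⠀⠀⠀⠂⣿⣿⣿⠿⠿⠿⠿⠿
⠀⠀⠀⣿⣿⣿⣿⠿⠿⠿⠿⠿
⠀⠀⠀⠿⣿⠒⣿⠿⠿⠿⠿⠿
⠀⠀⠀⠒⣿⠒⣿⠿⠿⠿⠿⠿
⠀⠀⠀⣿⠴⠒⣾⠿⠿⠿⠿⠿
⠀⠀⠀⠒⠿⠒⠴⠿⠿⠿⠿⠿
⠀⠀⠀⠒⠒⠒⠂⠿⠿⠿⠿⠿
⠿⠿⠿⠿⠿⠿⠿⠿⠿⠿⠿⠿
⠿⠿⠿⠿⠿⠿⠿⠿⠿⠿⠿⠿
⠿⠿⠿⠿⠿⠿⠿⠿⠿⠿⠿⠿

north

⠀⠀⠀⠀⠀⠀⠀⠿⠿⠿⠿⠿
⠀⠀⠀⠒⠒⠂⠒⠿⠿⠿⠿⠿
⠀⠀⠀⠴⠒⠒⠒⠿⠿⠿⠿⠿
⠀⠀⠀⠂⣿⣿⣿⠿⠿⠿⠿⠿
⠀⠀⠀⣿⣿⣿⣿⠿⠿⠿⠿⠿
⠀⠀⠀⠿⣿⠒⣿⠿⠿⠿⠿⠿
⠀⠀⠀⠒⣿⠒⣾⠿⠿⠿⠿⠿
⠀⠀⠀⣿⠴⠒⣿⠿⠿⠿⠿⠿
⠀⠀⠀⠒⠿⠒⠴⠿⠿⠿⠿⠿
⠀⠀⠀⠒⠒⠒⠂⠿⠿⠿⠿⠿
⠿⠿⠿⠿⠿⠿⠿⠿⠿⠿⠿⠿
⠿⠿⠿⠿⠿⠿⠿⠿⠿⠿⠿⠿

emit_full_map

⠒⠒⠂⠒
⠴⠒⠒⠒
⠂⣿⣿⣿
⣿⣿⣿⣿
⠿⣿⠒⣿
⠒⣿⠒⣾
⣿⠴⠒⣿
⠒⠿⠒⠴
⠒⠒⠒⠂
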